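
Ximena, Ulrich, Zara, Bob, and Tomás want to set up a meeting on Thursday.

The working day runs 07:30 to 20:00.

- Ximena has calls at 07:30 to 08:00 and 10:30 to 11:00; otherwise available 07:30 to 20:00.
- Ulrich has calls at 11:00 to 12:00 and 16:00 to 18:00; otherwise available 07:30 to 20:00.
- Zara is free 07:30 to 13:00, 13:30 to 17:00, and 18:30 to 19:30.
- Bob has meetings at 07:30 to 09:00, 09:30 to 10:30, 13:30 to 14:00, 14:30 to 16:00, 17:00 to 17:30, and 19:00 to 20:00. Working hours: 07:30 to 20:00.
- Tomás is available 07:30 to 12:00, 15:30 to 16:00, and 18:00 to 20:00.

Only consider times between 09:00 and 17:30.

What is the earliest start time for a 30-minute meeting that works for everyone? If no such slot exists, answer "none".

Ximena free within 07:30–20:00: 08:00–10:30, 11:00–20:00.
Ulrich free within 07:30–20:00: 07:30–11:00, 12:00–16:00, 18:00–20:00.
Bob free within 07:30–20:00: 09:00–09:30, 10:30–13:30, 14:00–14:30, 16:00–17:00, 17:30–19:00.
Ximena ∩ Ulrich: 08:00–10:30, 12:00–16:00, 18:00–20:00.
Ximena ∩ Ulrich ∩ Zara: 08:00–10:30, 12:00–13:00, 13:30–16:00, 18:30–19:30.
Ximena ∩ Ulrich ∩ Zara ∩ Bob: 09:00–09:30, 12:00–13:00, 14:00–14:30, 18:30–19:00.
Ximena ∩ Ulrich ∩ Zara ∩ Bob ∩ Tomás: 09:00–09:30, 18:30–19:00.
Restricted to 09:00–17:30: 09:00–09:30.
Windows ≥ 30 min: 09:00–09:30.
Earliest such window starts at 09:00.

09:00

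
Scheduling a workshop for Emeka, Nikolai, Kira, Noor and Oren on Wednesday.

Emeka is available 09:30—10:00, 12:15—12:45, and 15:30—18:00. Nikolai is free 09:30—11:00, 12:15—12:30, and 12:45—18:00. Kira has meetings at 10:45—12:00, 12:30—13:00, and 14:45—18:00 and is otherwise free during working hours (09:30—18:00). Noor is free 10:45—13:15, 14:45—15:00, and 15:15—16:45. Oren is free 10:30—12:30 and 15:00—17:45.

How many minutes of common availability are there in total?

15 minutes

Kira free within 09:30–18:00: 09:30–10:45, 12:00–12:30, 13:00–14:45.
Emeka ∩ Nikolai: 09:30–10:00, 12:15–12:30, 15:30–18:00.
Emeka ∩ Nikolai ∩ Kira: 09:30–10:00, 12:15–12:30.
Emeka ∩ Nikolai ∩ Kira ∩ Noor: 12:15–12:30.
Emeka ∩ Nikolai ∩ Kira ∩ Noor ∩ Oren: 12:15–12:30.
Total common minutes: 15.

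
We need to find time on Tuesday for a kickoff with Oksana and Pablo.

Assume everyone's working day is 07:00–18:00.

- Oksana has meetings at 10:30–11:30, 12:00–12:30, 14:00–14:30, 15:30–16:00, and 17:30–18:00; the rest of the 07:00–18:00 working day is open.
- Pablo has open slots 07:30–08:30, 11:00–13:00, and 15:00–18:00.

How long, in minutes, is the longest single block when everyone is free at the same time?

Oksana free within 07:00–18:00: 07:00–10:30, 11:30–12:00, 12:30–14:00, 14:30–15:30, 16:00–17:30.
Oksana ∩ Pablo: 07:30–08:30, 11:30–12:00, 12:30–13:00, 15:00–15:30, 16:00–17:30.
Common window lengths: 60, 30, 30, 30, 90 min; longest is 90.

90 minutes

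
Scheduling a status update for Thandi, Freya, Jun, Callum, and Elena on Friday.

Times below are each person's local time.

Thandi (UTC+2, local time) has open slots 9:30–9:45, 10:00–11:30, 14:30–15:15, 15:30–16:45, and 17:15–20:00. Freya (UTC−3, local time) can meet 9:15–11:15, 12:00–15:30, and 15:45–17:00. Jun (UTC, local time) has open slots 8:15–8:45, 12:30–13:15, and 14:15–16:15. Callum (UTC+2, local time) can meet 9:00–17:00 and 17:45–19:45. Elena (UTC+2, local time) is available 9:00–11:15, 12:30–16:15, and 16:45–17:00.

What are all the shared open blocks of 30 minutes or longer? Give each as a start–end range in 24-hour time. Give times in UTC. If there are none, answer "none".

Thandi → UTC: 07:30–07:45, 08:00–09:30, 12:30–13:15, 13:30–14:45, 15:15–18:00.
Freya → UTC: 12:15–14:15, 15:00–18:30, 18:45–20:00.
Jun → UTC: 08:15–08:45, 12:30–13:15, 14:15–16:15.
Callum → UTC: 07:00–15:00, 15:45–17:45.
Elena → UTC: 07:00–09:15, 10:30–14:15, 14:45–15:00.
Thandi ∩ Freya: 12:30–13:15, 13:30–14:15, 15:15–18:00.
Thandi ∩ Freya ∩ Jun: 12:30–13:15, 15:15–16:15.
Thandi ∩ Freya ∩ Jun ∩ Callum: 12:30–13:15, 15:45–16:15.
Thandi ∩ Freya ∩ Jun ∩ Callum ∩ Elena: 12:30–13:15.
Windows ≥ 30 min: 12:30–13:15.

12:30–13:15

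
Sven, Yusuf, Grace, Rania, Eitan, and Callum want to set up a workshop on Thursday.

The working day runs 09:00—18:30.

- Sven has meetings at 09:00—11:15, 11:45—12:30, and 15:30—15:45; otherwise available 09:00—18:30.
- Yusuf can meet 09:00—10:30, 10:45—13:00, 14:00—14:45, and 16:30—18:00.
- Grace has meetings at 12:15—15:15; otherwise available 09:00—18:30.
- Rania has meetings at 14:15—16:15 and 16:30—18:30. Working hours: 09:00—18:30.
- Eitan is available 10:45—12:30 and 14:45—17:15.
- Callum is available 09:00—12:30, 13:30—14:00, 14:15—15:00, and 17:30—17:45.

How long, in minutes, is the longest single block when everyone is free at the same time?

Sven free within 09:00–18:30: 11:15–11:45, 12:30–15:30, 15:45–18:30.
Grace free within 09:00–18:30: 09:00–12:15, 15:15–18:30.
Rania free within 09:00–18:30: 09:00–14:15, 16:15–16:30.
Sven ∩ Yusuf: 11:15–11:45, 12:30–13:00, 14:00–14:45, 16:30–18:00.
Sven ∩ Yusuf ∩ Grace: 11:15–11:45, 16:30–18:00.
Sven ∩ Yusuf ∩ Grace ∩ Rania: 11:15–11:45.
Sven ∩ Yusuf ∩ Grace ∩ Rania ∩ Eitan: 11:15–11:45.
Sven ∩ Yusuf ∩ Grace ∩ Rania ∩ Eitan ∩ Callum: 11:15–11:45.
Single common window of 30 minutes.

30 minutes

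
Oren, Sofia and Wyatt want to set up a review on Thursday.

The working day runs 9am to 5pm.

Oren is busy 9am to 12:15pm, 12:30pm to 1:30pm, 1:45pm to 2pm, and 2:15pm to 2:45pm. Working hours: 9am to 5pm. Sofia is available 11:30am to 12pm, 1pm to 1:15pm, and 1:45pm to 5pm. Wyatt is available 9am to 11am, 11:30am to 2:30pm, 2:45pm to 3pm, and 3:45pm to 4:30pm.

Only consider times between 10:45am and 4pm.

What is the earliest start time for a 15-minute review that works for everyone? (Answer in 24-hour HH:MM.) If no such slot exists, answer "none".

14:00

Oren free within 09:00–17:00: 12:15–12:30, 13:30–13:45, 14:00–14:15, 14:45–17:00.
Oren ∩ Sofia: 14:00–14:15, 14:45–17:00.
Oren ∩ Sofia ∩ Wyatt: 14:00–14:15, 14:45–15:00, 15:45–16:30.
Restricted to 10:45–16:00: 14:00–14:15, 14:45–15:00, 15:45–16:00.
Windows ≥ 15 min: 14:00–14:15, 14:45–15:00, 15:45–16:00.
Earliest such window starts at 14:00.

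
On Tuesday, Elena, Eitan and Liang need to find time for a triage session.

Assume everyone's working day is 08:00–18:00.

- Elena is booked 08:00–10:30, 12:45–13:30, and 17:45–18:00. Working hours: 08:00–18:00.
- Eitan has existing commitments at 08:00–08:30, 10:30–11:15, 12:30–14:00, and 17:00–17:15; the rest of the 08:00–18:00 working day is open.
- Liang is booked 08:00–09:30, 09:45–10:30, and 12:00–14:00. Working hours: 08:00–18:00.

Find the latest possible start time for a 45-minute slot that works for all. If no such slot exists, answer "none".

Elena free within 08:00–18:00: 10:30–12:45, 13:30–17:45.
Eitan free within 08:00–18:00: 08:30–10:30, 11:15–12:30, 14:00–17:00, 17:15–18:00.
Liang free within 08:00–18:00: 09:30–09:45, 10:30–12:00, 14:00–18:00.
Elena ∩ Eitan: 11:15–12:30, 14:00–17:00, 17:15–17:45.
Elena ∩ Eitan ∩ Liang: 11:15–12:00, 14:00–17:00, 17:15–17:45.
Windows ≥ 45 min: 11:15–12:00, 14:00–17:00.
Latest start in the last window 14:00–17:00 is 17:00 − 45 min = 16:15.

16:15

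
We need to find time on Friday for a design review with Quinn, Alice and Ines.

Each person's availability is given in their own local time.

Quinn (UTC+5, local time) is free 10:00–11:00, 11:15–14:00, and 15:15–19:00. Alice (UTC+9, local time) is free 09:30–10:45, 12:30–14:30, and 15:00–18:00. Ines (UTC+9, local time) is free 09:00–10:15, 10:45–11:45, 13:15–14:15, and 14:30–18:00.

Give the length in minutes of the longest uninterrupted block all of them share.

Quinn → UTC: 05:00–06:00, 06:15–09:00, 10:15–14:00.
Alice → UTC: 00:30–01:45, 03:30–05:30, 06:00–09:00.
Ines → UTC: 00:00–01:15, 01:45–02:45, 04:15–05:15, 05:30–09:00.
Quinn ∩ Alice: 05:00–05:30, 06:15–09:00.
Quinn ∩ Alice ∩ Ines: 05:00–05:15, 06:15–09:00.
Common window lengths: 15, 165 min; longest is 165.

165 minutes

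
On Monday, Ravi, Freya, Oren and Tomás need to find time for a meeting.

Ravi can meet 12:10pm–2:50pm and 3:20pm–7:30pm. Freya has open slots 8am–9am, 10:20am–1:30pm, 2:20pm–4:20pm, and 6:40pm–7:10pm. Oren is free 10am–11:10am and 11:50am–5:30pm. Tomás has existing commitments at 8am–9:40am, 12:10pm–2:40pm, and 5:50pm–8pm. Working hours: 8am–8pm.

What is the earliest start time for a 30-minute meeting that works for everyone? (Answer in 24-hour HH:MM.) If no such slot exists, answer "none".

Tomás free within 08:00–20:00: 09:40–12:10, 14:40–17:50.
Ravi ∩ Freya: 12:10–13:30, 14:20–14:50, 15:20–16:20, 18:40–19:10.
Ravi ∩ Freya ∩ Oren: 12:10–13:30, 14:20–14:50, 15:20–16:20.
Ravi ∩ Freya ∩ Oren ∩ Tomás: 14:40–14:50, 15:20–16:20.
Windows ≥ 30 min: 15:20–16:20.
Earliest such window starts at 15:20.

15:20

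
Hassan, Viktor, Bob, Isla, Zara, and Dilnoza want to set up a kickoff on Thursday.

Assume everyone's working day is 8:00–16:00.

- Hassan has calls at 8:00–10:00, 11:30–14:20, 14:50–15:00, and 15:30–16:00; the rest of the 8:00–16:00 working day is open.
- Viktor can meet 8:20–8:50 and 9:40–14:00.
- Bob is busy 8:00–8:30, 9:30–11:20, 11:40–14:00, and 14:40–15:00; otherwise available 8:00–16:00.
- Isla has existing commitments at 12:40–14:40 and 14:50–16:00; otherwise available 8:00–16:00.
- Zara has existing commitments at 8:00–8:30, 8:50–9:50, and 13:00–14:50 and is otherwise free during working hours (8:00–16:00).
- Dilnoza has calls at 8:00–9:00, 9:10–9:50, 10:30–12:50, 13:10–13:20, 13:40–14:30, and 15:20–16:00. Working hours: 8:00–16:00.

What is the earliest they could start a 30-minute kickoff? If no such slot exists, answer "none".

Hassan free within 08:00–16:00: 10:00–11:30, 14:20–14:50, 15:00–15:30.
Bob free within 08:00–16:00: 08:30–09:30, 11:20–11:40, 14:00–14:40, 15:00–16:00.
Isla free within 08:00–16:00: 08:00–12:40, 14:40–14:50.
Zara free within 08:00–16:00: 08:30–08:50, 09:50–13:00, 14:50–16:00.
Dilnoza free within 08:00–16:00: 09:00–09:10, 09:50–10:30, 12:50–13:10, 13:20–13:40, 14:30–15:20.
Hassan ∩ Viktor: 10:00–11:30.
Hassan ∩ Viktor ∩ Bob: 11:20–11:30.
Hassan ∩ Viktor ∩ Bob ∩ Isla: 11:20–11:30.
Hassan ∩ Viktor ∩ Bob ∩ Isla ∩ Zara: 11:20–11:30.
Hassan ∩ Viktor ∩ Bob ∩ Isla ∩ Zara ∩ Dilnoza: (none).
Windows ≥ 30 min: (none).

none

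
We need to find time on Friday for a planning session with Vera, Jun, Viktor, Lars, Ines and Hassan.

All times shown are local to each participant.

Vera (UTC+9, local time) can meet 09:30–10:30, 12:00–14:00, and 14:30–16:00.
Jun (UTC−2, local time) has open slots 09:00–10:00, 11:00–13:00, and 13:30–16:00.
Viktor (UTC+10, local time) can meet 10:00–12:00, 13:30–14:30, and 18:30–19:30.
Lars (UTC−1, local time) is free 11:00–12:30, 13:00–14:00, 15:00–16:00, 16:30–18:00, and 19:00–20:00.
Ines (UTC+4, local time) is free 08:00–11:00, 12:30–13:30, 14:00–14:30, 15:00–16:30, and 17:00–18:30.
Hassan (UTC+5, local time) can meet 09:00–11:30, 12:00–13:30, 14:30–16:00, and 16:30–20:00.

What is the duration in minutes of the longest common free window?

Vera → UTC: 00:30–01:30, 03:00–05:00, 05:30–07:00.
Jun → UTC: 11:00–12:00, 13:00–15:00, 15:30–18:00.
Viktor → UTC: 00:00–02:00, 03:30–04:30, 08:30–09:30.
Lars → UTC: 12:00–13:30, 14:00–15:00, 16:00–17:00, 17:30–19:00, 20:00–21:00.
Ines → UTC: 04:00–07:00, 08:30–09:30, 10:00–10:30, 11:00–12:30, 13:00–14:30.
Hassan → UTC: 04:00–06:30, 07:00–08:30, 09:30–11:00, 11:30–15:00.
Vera ∩ Jun: (none).
Vera ∩ Jun ∩ Viktor: (none).
Vera ∩ Jun ∩ Viktor ∩ Lars: (none).
Vera ∩ Jun ∩ Viktor ∩ Lars ∩ Ines: (none).
Vera ∩ Jun ∩ Viktor ∩ Lars ∩ Ines ∩ Hassan: (none).
No common window.

0 minutes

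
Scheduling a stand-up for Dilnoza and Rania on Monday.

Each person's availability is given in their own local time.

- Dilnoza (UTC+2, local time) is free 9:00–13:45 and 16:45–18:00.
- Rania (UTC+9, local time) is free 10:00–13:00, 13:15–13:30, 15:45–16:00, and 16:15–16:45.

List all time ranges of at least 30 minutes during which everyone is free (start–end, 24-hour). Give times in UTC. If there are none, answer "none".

Dilnoza → UTC: 07:00–11:45, 14:45–16:00.
Rania → UTC: 01:00–04:00, 04:15–04:30, 06:45–07:00, 07:15–07:45.
Dilnoza ∩ Rania: 07:15–07:45.
Windows ≥ 30 min: 07:15–07:45.

07:15–07:45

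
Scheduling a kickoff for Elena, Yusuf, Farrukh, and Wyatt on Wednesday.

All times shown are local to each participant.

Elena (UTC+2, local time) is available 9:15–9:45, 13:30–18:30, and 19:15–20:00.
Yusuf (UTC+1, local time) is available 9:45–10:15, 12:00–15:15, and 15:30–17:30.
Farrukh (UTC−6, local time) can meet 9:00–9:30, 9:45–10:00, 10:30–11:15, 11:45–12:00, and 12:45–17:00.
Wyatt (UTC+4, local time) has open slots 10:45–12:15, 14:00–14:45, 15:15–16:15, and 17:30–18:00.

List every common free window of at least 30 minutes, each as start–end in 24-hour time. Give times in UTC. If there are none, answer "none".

Elena → UTC: 07:15–07:45, 11:30–16:30, 17:15–18:00.
Yusuf → UTC: 08:45–09:15, 11:00–14:15, 14:30–16:30.
Farrukh → UTC: 15:00–15:30, 15:45–16:00, 16:30–17:15, 17:45–18:00, 18:45–23:00.
Wyatt → UTC: 06:45–08:15, 10:00–10:45, 11:15–12:15, 13:30–14:00.
Elena ∩ Yusuf: 11:30–14:15, 14:30–16:30.
Elena ∩ Yusuf ∩ Farrukh: 15:00–15:30, 15:45–16:00.
Elena ∩ Yusuf ∩ Farrukh ∩ Wyatt: (none).
Windows ≥ 30 min: (none).

none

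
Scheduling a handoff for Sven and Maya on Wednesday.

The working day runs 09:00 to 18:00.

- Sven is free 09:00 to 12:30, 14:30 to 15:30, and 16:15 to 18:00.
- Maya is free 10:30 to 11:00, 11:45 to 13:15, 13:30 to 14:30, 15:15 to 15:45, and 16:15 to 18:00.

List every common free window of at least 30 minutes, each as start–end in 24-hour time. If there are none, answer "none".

Sven ∩ Maya: 10:30–11:00, 11:45–12:30, 15:15–15:30, 16:15–18:00.
Windows ≥ 30 min: 10:30–11:00, 11:45–12:30, 16:15–18:00.

10:30–11:00, 11:45–12:30, 16:15–18:00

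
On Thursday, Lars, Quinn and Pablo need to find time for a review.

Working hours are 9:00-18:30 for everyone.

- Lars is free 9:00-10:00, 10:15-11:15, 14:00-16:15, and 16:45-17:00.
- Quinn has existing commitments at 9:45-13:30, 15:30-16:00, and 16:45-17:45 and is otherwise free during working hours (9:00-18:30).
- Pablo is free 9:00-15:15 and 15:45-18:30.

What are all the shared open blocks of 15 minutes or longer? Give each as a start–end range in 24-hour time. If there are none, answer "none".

Quinn free within 09:00–18:30: 09:00–09:45, 13:30–15:30, 16:00–16:45, 17:45–18:30.
Lars ∩ Quinn: 09:00–09:45, 14:00–15:30, 16:00–16:15.
Lars ∩ Quinn ∩ Pablo: 09:00–09:45, 14:00–15:15, 16:00–16:15.
Windows ≥ 15 min: 09:00–09:45, 14:00–15:15, 16:00–16:15.

09:00–09:45, 14:00–15:15, 16:00–16:15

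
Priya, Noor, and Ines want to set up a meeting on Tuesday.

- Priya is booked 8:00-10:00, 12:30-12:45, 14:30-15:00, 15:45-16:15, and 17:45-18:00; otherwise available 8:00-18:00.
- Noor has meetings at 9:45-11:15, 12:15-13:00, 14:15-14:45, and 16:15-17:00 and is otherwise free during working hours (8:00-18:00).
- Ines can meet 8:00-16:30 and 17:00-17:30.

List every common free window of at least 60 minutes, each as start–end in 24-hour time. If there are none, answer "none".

11:15–12:15, 13:00–14:15

Priya free within 08:00–18:00: 10:00–12:30, 12:45–14:30, 15:00–15:45, 16:15–17:45.
Noor free within 08:00–18:00: 08:00–09:45, 11:15–12:15, 13:00–14:15, 14:45–16:15, 17:00–18:00.
Priya ∩ Noor: 11:15–12:15, 13:00–14:15, 15:00–15:45, 17:00–17:45.
Priya ∩ Noor ∩ Ines: 11:15–12:15, 13:00–14:15, 15:00–15:45, 17:00–17:30.
Windows ≥ 60 min: 11:15–12:15, 13:00–14:15.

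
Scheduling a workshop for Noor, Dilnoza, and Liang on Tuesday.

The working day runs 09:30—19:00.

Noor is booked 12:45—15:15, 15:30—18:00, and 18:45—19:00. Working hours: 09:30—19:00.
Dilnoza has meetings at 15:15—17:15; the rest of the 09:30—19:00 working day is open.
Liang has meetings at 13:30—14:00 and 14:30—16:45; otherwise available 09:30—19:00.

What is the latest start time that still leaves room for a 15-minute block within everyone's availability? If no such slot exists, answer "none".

18:30

Noor free within 09:30–19:00: 09:30–12:45, 15:15–15:30, 18:00–18:45.
Dilnoza free within 09:30–19:00: 09:30–15:15, 17:15–19:00.
Liang free within 09:30–19:00: 09:30–13:30, 14:00–14:30, 16:45–19:00.
Noor ∩ Dilnoza: 09:30–12:45, 18:00–18:45.
Noor ∩ Dilnoza ∩ Liang: 09:30–12:45, 18:00–18:45.
Windows ≥ 15 min: 09:30–12:45, 18:00–18:45.
Latest start in the last window 18:00–18:45 is 18:45 − 15 min = 18:30.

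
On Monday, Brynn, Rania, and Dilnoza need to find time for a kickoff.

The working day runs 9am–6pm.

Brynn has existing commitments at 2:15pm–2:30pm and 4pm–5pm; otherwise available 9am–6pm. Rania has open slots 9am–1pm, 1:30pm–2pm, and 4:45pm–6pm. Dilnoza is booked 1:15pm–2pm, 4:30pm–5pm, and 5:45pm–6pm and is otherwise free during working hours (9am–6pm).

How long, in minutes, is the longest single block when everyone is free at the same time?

240 minutes

Brynn free within 09:00–18:00: 09:00–14:15, 14:30–16:00, 17:00–18:00.
Dilnoza free within 09:00–18:00: 09:00–13:15, 14:00–16:30, 17:00–17:45.
Brynn ∩ Rania: 09:00–13:00, 13:30–14:00, 17:00–18:00.
Brynn ∩ Rania ∩ Dilnoza: 09:00–13:00, 17:00–17:45.
Common window lengths: 240, 45 min; longest is 240.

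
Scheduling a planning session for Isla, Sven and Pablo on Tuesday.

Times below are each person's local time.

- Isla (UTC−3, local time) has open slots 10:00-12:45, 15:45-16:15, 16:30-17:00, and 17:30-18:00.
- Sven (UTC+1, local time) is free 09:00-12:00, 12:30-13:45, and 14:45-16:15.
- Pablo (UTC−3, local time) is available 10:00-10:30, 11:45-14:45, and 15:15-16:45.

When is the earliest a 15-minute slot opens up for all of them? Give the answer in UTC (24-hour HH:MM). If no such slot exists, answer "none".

Isla → UTC: 13:00–15:45, 18:45–19:15, 19:30–20:00, 20:30–21:00.
Sven → UTC: 08:00–11:00, 11:30–12:45, 13:45–15:15.
Pablo → UTC: 13:00–13:30, 14:45–17:45, 18:15–19:45.
Isla ∩ Sven: 13:45–15:15.
Isla ∩ Sven ∩ Pablo: 14:45–15:15.
Windows ≥ 15 min: 14:45–15:15.
Earliest such window starts at 14:45.

14:45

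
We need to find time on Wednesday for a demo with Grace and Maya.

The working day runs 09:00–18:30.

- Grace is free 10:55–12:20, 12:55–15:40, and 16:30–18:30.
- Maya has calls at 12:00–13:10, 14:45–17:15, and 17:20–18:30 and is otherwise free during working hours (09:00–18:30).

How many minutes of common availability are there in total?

Maya free within 09:00–18:30: 09:00–12:00, 13:10–14:45, 17:15–17:20.
Grace ∩ Maya: 10:55–12:00, 13:10–14:45, 17:15–17:20.
Total common minutes: 65 + 95 + 5 = 165.

165 minutes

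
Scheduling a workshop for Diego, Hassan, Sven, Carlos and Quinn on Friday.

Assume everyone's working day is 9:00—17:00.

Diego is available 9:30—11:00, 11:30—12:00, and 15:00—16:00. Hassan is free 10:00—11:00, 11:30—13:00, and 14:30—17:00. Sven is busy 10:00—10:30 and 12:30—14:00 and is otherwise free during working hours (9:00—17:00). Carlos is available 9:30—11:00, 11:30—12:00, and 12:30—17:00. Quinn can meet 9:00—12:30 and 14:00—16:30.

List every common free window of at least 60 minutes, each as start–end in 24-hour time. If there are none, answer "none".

Sven free within 09:00–17:00: 09:00–10:00, 10:30–12:30, 14:00–17:00.
Diego ∩ Hassan: 10:00–11:00, 11:30–12:00, 15:00–16:00.
Diego ∩ Hassan ∩ Sven: 10:30–11:00, 11:30–12:00, 15:00–16:00.
Diego ∩ Hassan ∩ Sven ∩ Carlos: 10:30–11:00, 11:30–12:00, 15:00–16:00.
Diego ∩ Hassan ∩ Sven ∩ Carlos ∩ Quinn: 10:30–11:00, 11:30–12:00, 15:00–16:00.
Windows ≥ 60 min: 15:00–16:00.

15:00–16:00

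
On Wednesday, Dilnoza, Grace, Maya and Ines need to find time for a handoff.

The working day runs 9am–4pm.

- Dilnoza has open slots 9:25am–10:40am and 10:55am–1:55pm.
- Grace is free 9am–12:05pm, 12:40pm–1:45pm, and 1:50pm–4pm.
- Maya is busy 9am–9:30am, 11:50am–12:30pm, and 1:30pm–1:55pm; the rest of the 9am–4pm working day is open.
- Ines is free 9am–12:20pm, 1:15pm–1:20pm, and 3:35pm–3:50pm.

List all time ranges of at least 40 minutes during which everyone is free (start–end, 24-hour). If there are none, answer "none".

09:30–10:40, 10:55–11:50

Maya free within 09:00–16:00: 09:30–11:50, 12:30–13:30, 13:55–16:00.
Dilnoza ∩ Grace: 09:25–10:40, 10:55–12:05, 12:40–13:45, 13:50–13:55.
Dilnoza ∩ Grace ∩ Maya: 09:30–10:40, 10:55–11:50, 12:40–13:30.
Dilnoza ∩ Grace ∩ Maya ∩ Ines: 09:30–10:40, 10:55–11:50, 13:15–13:20.
Windows ≥ 40 min: 09:30–10:40, 10:55–11:50.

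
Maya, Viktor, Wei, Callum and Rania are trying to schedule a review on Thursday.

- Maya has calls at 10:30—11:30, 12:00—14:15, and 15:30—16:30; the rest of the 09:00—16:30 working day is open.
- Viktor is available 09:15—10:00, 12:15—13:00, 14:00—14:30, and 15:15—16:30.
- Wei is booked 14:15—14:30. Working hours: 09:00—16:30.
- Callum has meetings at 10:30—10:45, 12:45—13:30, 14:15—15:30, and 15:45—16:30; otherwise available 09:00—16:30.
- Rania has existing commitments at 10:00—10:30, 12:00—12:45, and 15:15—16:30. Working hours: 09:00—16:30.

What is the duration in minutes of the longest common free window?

45 minutes

Maya free within 09:00–16:30: 09:00–10:30, 11:30–12:00, 14:15–15:30.
Wei free within 09:00–16:30: 09:00–14:15, 14:30–16:30.
Callum free within 09:00–16:30: 09:00–10:30, 10:45–12:45, 13:30–14:15, 15:30–15:45.
Rania free within 09:00–16:30: 09:00–10:00, 10:30–12:00, 12:45–15:15.
Maya ∩ Viktor: 09:15–10:00, 14:15–14:30, 15:15–15:30.
Maya ∩ Viktor ∩ Wei: 09:15–10:00, 15:15–15:30.
Maya ∩ Viktor ∩ Wei ∩ Callum: 09:15–10:00.
Maya ∩ Viktor ∩ Wei ∩ Callum ∩ Rania: 09:15–10:00.
Single common window of 45 minutes.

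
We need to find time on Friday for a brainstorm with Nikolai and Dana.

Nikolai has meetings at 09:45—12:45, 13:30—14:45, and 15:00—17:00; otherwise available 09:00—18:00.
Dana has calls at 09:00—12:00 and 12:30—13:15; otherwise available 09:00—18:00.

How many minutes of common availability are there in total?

Nikolai free within 09:00–18:00: 09:00–09:45, 12:45–13:30, 14:45–15:00, 17:00–18:00.
Dana free within 09:00–18:00: 12:00–12:30, 13:15–18:00.
Nikolai ∩ Dana: 13:15–13:30, 14:45–15:00, 17:00–18:00.
Total common minutes: 15 + 15 + 60 = 90.

90 minutes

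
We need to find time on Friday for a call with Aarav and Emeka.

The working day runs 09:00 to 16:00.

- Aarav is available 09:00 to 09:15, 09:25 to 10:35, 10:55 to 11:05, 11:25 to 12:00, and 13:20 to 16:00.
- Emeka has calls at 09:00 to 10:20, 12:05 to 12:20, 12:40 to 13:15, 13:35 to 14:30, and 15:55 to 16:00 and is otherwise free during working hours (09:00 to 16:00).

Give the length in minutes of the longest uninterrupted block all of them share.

85 minutes

Emeka free within 09:00–16:00: 10:20–12:05, 12:20–12:40, 13:15–13:35, 14:30–15:55.
Aarav ∩ Emeka: 10:20–10:35, 10:55–11:05, 11:25–12:00, 13:20–13:35, 14:30–15:55.
Common window lengths: 15, 10, 35, 15, 85 min; longest is 85.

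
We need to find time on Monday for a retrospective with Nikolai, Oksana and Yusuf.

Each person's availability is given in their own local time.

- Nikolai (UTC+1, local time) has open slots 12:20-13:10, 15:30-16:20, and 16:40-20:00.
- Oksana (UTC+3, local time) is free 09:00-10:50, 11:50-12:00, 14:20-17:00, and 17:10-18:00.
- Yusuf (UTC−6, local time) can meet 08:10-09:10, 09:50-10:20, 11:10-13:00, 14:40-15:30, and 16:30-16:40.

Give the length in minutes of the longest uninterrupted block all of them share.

Nikolai → UTC: 11:20–12:10, 14:30–15:20, 15:40–19:00.
Oksana → UTC: 06:00–07:50, 08:50–09:00, 11:20–14:00, 14:10–15:00.
Yusuf → UTC: 14:10–15:10, 15:50–16:20, 17:10–19:00, 20:40–21:30, 22:30–22:40.
Nikolai ∩ Oksana: 11:20–12:10, 14:30–15:00.
Nikolai ∩ Oksana ∩ Yusuf: 14:30–15:00.
Single common window of 30 minutes.

30 minutes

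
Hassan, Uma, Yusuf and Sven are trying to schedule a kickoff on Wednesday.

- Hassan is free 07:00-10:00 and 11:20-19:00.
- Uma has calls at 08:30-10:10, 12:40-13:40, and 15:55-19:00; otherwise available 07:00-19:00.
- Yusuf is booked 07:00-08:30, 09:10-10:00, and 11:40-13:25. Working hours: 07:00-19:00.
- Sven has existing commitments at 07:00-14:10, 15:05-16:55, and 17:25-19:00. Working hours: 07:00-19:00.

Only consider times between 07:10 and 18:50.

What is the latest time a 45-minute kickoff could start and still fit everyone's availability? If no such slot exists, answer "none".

14:20

Uma free within 07:00–19:00: 07:00–08:30, 10:10–12:40, 13:40–15:55.
Yusuf free within 07:00–19:00: 08:30–09:10, 10:00–11:40, 13:25–19:00.
Sven free within 07:00–19:00: 14:10–15:05, 16:55–17:25.
Hassan ∩ Uma: 07:00–08:30, 11:20–12:40, 13:40–15:55.
Hassan ∩ Uma ∩ Yusuf: 11:20–11:40, 13:40–15:55.
Hassan ∩ Uma ∩ Yusuf ∩ Sven: 14:10–15:05.
Restricted to 07:10–18:50: 14:10–15:05.
Windows ≥ 45 min: 14:10–15:05.
Latest start in the last window 14:10–15:05 is 15:05 − 45 min = 14:20.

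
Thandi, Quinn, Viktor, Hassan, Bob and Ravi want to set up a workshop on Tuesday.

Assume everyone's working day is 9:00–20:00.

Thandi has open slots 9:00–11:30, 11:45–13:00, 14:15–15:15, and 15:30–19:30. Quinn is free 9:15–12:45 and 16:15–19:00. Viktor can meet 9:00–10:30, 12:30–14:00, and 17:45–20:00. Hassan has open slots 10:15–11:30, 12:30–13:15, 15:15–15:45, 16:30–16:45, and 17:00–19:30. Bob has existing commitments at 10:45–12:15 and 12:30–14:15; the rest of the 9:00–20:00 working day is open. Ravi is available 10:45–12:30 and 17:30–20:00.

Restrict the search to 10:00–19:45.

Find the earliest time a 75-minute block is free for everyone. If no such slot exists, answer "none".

Bob free within 09:00–20:00: 09:00–10:45, 12:15–12:30, 14:15–20:00.
Thandi ∩ Quinn: 09:15–11:30, 11:45–12:45, 16:15–19:00.
Thandi ∩ Quinn ∩ Viktor: 09:15–10:30, 12:30–12:45, 17:45–19:00.
Thandi ∩ Quinn ∩ Viktor ∩ Hassan: 10:15–10:30, 12:30–12:45, 17:45–19:00.
Thandi ∩ Quinn ∩ Viktor ∩ Hassan ∩ Bob: 10:15–10:30, 17:45–19:00.
Thandi ∩ Quinn ∩ Viktor ∩ Hassan ∩ Bob ∩ Ravi: 17:45–19:00.
Restricted to 10:00–19:45: 17:45–19:00.
Windows ≥ 75 min: 17:45–19:00.
Earliest such window starts at 17:45.

17:45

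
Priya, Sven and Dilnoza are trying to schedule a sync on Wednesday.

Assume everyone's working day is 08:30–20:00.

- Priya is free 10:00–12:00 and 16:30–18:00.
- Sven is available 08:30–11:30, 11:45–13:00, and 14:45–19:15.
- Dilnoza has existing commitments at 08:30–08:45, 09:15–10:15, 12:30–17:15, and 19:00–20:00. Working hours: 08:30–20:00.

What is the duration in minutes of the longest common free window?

75 minutes

Dilnoza free within 08:30–20:00: 08:45–09:15, 10:15–12:30, 17:15–19:00.
Priya ∩ Sven: 10:00–11:30, 11:45–12:00, 16:30–18:00.
Priya ∩ Sven ∩ Dilnoza: 10:15–11:30, 11:45–12:00, 17:15–18:00.
Common window lengths: 75, 15, 45 min; longest is 75.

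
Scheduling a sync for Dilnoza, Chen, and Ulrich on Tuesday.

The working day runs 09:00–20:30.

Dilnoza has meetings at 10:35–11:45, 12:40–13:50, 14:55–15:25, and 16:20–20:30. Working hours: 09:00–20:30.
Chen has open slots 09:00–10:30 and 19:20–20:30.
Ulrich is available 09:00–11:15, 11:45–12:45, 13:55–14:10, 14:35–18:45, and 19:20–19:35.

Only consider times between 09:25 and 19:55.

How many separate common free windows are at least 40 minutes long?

Dilnoza free within 09:00–20:30: 09:00–10:35, 11:45–12:40, 13:50–14:55, 15:25–16:20.
Dilnoza ∩ Chen: 09:00–10:30.
Dilnoza ∩ Chen ∩ Ulrich: 09:00–10:30.
Restricted to 09:25–19:55: 09:25–10:30.
Windows ≥ 40 min: 09:25–10:30.
That's 1 window.

1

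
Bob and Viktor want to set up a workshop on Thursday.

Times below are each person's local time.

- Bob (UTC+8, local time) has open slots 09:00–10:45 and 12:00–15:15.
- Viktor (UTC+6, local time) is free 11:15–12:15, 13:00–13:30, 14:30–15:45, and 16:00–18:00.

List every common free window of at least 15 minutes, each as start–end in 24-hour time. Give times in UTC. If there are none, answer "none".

05:15–06:15, 07:00–07:15

Bob → UTC: 01:00–02:45, 04:00–07:15.
Viktor → UTC: 05:15–06:15, 07:00–07:30, 08:30–09:45, 10:00–12:00.
Bob ∩ Viktor: 05:15–06:15, 07:00–07:15.
Windows ≥ 15 min: 05:15–06:15, 07:00–07:15.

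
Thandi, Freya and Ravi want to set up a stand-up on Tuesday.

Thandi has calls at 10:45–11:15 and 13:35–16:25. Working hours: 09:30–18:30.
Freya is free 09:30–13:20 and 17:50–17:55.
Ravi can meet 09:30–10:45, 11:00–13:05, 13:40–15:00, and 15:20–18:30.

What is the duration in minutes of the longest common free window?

Thandi free within 09:30–18:30: 09:30–10:45, 11:15–13:35, 16:25–18:30.
Thandi ∩ Freya: 09:30–10:45, 11:15–13:20, 17:50–17:55.
Thandi ∩ Freya ∩ Ravi: 09:30–10:45, 11:15–13:05, 17:50–17:55.
Common window lengths: 75, 110, 5 min; longest is 110.

110 minutes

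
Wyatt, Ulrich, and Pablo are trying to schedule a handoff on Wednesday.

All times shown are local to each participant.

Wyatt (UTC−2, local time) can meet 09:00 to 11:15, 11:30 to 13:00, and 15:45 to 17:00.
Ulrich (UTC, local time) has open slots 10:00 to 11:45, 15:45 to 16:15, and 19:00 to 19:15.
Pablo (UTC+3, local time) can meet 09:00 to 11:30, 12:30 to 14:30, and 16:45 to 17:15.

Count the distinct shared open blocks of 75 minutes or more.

0

Wyatt → UTC: 11:00–13:15, 13:30–15:00, 17:45–19:00.
Ulrich → UTC: 10:00–11:45, 15:45–16:15, 19:00–19:15.
Pablo → UTC: 06:00–08:30, 09:30–11:30, 13:45–14:15.
Wyatt ∩ Ulrich: 11:00–11:45.
Wyatt ∩ Ulrich ∩ Pablo: 11:00–11:30.
Windows ≥ 75 min: (none).
That's 0 windows.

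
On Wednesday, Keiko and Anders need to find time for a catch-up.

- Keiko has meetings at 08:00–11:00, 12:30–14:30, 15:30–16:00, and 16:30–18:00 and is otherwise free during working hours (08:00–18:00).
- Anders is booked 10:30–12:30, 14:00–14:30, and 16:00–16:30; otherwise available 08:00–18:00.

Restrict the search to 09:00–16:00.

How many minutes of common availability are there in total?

Keiko free within 08:00–18:00: 11:00–12:30, 14:30–15:30, 16:00–16:30.
Anders free within 08:00–18:00: 08:00–10:30, 12:30–14:00, 14:30–16:00, 16:30–18:00.
Keiko ∩ Anders: 14:30–15:30.
Restricted to 09:00–16:00: 14:30–15:30.
Total common minutes: 60.

60 minutes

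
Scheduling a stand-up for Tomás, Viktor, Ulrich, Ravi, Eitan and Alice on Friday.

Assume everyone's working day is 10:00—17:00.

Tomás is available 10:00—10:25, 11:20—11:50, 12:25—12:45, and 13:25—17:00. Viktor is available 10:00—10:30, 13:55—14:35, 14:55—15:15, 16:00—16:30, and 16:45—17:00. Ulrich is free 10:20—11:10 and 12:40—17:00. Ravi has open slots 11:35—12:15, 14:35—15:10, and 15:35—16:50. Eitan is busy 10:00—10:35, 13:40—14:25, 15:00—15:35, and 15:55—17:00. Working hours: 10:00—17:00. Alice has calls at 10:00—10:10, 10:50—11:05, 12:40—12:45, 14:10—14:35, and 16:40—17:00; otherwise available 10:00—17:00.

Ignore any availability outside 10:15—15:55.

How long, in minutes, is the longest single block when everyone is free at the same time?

Eitan free within 10:00–17:00: 10:35–13:40, 14:25–15:00, 15:35–15:55.
Alice free within 10:00–17:00: 10:10–10:50, 11:05–12:40, 12:45–14:10, 14:35–16:40.
Tomás ∩ Viktor: 10:00–10:25, 13:55–14:35, 14:55–15:15, 16:00–16:30, 16:45–17:00.
Tomás ∩ Viktor ∩ Ulrich: 10:20–10:25, 13:55–14:35, 14:55–15:15, 16:00–16:30, 16:45–17:00.
Tomás ∩ Viktor ∩ Ulrich ∩ Ravi: 14:55–15:10, 16:00–16:30, 16:45–16:50.
Tomás ∩ Viktor ∩ Ulrich ∩ Ravi ∩ Eitan: 14:55–15:00.
Tomás ∩ Viktor ∩ Ulrich ∩ Ravi ∩ Eitan ∩ Alice: 14:55–15:00.
Restricted to 10:15–15:55: 14:55–15:00.
Single common window of 5 minutes.

5 minutes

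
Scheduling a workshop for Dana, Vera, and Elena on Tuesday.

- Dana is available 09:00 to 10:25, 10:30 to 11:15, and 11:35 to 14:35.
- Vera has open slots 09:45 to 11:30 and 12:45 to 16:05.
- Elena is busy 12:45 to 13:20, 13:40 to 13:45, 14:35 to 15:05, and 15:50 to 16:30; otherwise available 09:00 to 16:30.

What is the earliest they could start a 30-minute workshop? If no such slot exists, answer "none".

09:45

Elena free within 09:00–16:30: 09:00–12:45, 13:20–13:40, 13:45–14:35, 15:05–15:50.
Dana ∩ Vera: 09:45–10:25, 10:30–11:15, 12:45–14:35.
Dana ∩ Vera ∩ Elena: 09:45–10:25, 10:30–11:15, 13:20–13:40, 13:45–14:35.
Windows ≥ 30 min: 09:45–10:25, 10:30–11:15, 13:45–14:35.
Earliest such window starts at 09:45.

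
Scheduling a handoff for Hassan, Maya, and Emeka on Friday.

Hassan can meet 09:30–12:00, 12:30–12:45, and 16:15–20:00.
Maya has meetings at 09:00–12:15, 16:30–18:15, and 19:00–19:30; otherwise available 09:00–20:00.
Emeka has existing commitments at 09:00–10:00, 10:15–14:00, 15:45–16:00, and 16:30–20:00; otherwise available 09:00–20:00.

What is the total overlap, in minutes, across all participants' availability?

15 minutes

Maya free within 09:00–20:00: 12:15–16:30, 18:15–19:00, 19:30–20:00.
Emeka free within 09:00–20:00: 10:00–10:15, 14:00–15:45, 16:00–16:30.
Hassan ∩ Maya: 12:30–12:45, 16:15–16:30, 18:15–19:00, 19:30–20:00.
Hassan ∩ Maya ∩ Emeka: 16:15–16:30.
Total common minutes: 15.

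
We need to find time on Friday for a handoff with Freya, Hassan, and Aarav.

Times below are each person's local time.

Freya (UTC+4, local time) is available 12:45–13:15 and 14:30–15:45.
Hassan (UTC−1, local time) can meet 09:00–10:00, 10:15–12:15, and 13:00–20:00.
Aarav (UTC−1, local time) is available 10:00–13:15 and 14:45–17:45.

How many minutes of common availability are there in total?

30 minutes

Freya → UTC: 08:45–09:15, 10:30–11:45.
Hassan → UTC: 10:00–11:00, 11:15–13:15, 14:00–21:00.
Aarav → UTC: 11:00–14:15, 15:45–18:45.
Freya ∩ Hassan: 10:30–11:00, 11:15–11:45.
Freya ∩ Hassan ∩ Aarav: 11:15–11:45.
Total common minutes: 30.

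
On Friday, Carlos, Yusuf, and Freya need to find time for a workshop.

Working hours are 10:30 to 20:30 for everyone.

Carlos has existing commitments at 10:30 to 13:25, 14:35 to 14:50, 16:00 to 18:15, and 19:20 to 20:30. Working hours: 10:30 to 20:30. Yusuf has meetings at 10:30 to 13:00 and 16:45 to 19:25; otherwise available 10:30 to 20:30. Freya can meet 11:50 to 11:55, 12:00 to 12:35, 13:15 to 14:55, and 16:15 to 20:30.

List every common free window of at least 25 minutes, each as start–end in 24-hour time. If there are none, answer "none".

Carlos free within 10:30–20:30: 13:25–14:35, 14:50–16:00, 18:15–19:20.
Yusuf free within 10:30–20:30: 13:00–16:45, 19:25–20:30.
Carlos ∩ Yusuf: 13:25–14:35, 14:50–16:00.
Carlos ∩ Yusuf ∩ Freya: 13:25–14:35, 14:50–14:55.
Windows ≥ 25 min: 13:25–14:35.

13:25–14:35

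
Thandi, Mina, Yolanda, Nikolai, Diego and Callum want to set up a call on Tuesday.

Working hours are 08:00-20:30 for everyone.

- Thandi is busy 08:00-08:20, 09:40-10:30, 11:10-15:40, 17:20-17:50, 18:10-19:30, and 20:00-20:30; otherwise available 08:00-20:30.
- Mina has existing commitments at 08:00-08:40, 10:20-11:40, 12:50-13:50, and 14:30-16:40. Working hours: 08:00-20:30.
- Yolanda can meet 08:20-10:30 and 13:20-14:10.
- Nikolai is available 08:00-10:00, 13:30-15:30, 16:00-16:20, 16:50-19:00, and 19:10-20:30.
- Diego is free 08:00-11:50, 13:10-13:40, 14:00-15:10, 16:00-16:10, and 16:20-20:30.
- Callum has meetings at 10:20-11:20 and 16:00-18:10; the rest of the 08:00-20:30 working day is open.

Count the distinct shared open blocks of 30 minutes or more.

Thandi free within 08:00–20:30: 08:20–09:40, 10:30–11:10, 15:40–17:20, 17:50–18:10, 19:30–20:00.
Mina free within 08:00–20:30: 08:40–10:20, 11:40–12:50, 13:50–14:30, 16:40–20:30.
Callum free within 08:00–20:30: 08:00–10:20, 11:20–16:00, 18:10–20:30.
Thandi ∩ Mina: 08:40–09:40, 16:40–17:20, 17:50–18:10, 19:30–20:00.
Thandi ∩ Mina ∩ Yolanda: 08:40–09:40.
Thandi ∩ Mina ∩ Yolanda ∩ Nikolai: 08:40–09:40.
Thandi ∩ Mina ∩ Yolanda ∩ Nikolai ∩ Diego: 08:40–09:40.
Thandi ∩ Mina ∩ Yolanda ∩ Nikolai ∩ Diego ∩ Callum: 08:40–09:40.
Windows ≥ 30 min: 08:40–09:40.
That's 1 window.

1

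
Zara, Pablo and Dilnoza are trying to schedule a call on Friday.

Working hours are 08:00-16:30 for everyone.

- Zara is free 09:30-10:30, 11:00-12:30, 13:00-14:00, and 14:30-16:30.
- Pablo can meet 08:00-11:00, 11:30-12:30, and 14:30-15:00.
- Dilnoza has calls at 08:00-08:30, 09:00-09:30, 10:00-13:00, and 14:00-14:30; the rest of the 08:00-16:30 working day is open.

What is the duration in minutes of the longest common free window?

Dilnoza free within 08:00–16:30: 08:30–09:00, 09:30–10:00, 13:00–14:00, 14:30–16:30.
Zara ∩ Pablo: 09:30–10:30, 11:30–12:30, 14:30–15:00.
Zara ∩ Pablo ∩ Dilnoza: 09:30–10:00, 14:30–15:00.
Common window lengths: 30, 30 min; longest is 30.

30 minutes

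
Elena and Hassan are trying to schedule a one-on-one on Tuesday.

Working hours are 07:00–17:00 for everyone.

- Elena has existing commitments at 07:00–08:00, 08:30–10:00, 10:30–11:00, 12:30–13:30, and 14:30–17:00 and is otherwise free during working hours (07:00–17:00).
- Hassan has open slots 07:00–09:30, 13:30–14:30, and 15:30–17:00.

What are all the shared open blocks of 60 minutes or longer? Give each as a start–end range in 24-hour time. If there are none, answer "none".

Elena free within 07:00–17:00: 08:00–08:30, 10:00–10:30, 11:00–12:30, 13:30–14:30.
Elena ∩ Hassan: 08:00–08:30, 13:30–14:30.
Windows ≥ 60 min: 13:30–14:30.

13:30–14:30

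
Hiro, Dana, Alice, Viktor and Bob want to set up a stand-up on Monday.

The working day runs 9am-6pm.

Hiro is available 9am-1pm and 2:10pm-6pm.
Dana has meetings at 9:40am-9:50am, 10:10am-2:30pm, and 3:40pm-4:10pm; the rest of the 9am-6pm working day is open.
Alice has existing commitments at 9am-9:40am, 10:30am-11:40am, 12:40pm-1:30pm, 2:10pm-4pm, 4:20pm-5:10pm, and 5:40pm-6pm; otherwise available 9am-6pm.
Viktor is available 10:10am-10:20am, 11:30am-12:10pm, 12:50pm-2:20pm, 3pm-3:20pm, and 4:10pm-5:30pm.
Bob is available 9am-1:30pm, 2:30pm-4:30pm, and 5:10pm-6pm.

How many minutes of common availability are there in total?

30 minutes

Dana free within 09:00–18:00: 09:00–09:40, 09:50–10:10, 14:30–15:40, 16:10–18:00.
Alice free within 09:00–18:00: 09:40–10:30, 11:40–12:40, 13:30–14:10, 16:00–16:20, 17:10–17:40.
Hiro ∩ Dana: 09:00–09:40, 09:50–10:10, 14:30–15:40, 16:10–18:00.
Hiro ∩ Dana ∩ Alice: 09:50–10:10, 16:10–16:20, 17:10–17:40.
Hiro ∩ Dana ∩ Alice ∩ Viktor: 16:10–16:20, 17:10–17:30.
Hiro ∩ Dana ∩ Alice ∩ Viktor ∩ Bob: 16:10–16:20, 17:10–17:30.
Total common minutes: 10 + 20 = 30.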